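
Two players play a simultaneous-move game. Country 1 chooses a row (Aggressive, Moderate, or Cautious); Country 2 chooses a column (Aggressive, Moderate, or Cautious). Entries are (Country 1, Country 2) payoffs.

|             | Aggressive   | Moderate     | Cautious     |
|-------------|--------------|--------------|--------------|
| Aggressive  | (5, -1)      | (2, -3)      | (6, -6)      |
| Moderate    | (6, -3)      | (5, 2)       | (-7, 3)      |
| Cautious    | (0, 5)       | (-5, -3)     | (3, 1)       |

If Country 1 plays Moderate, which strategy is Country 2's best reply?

Cautious

With Country 1 fixed at Moderate, Country 2's payoffs are: Aggressive → -3, Moderate → 2, Cautious → 3.
The maximum is 3, achieved by Cautious.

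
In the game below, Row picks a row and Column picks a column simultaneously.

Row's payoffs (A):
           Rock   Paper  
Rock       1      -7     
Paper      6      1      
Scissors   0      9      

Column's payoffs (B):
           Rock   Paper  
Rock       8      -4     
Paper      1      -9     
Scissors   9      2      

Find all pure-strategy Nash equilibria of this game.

A profile is a Nash equilibrium when each player is best-responding to the other.
Row's best responses — vs Rock: Paper (payoff 6); vs Paper: Scissors (payoff 9).
Column's best responses — vs Rock: Rock (payoff 8); vs Paper: Rock (payoff 1); vs Scissors: Rock (payoff 9).
The only mutual best response is (Paper, Rock); neither player gains by switching there.

(Paper, Rock)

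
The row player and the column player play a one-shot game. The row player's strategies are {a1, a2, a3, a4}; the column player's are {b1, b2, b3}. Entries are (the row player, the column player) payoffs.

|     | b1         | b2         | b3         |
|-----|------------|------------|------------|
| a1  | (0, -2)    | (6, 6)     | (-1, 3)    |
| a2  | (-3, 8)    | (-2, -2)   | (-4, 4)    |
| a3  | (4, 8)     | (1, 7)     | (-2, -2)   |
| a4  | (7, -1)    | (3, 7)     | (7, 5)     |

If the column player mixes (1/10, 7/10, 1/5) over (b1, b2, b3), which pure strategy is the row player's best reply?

The row player's best reply maximizes expected payoff against the mix.
a1: (1/10)·0 + (7/10)·6 + (1/5)·(-1) = 4
a2: (1/10)·(-3) + (7/10)·(-2) + (1/5)·(-4) = -5/2
a3: (1/10)·4 + (7/10)·1 + (1/5)·(-2) = 7/10
a4: (1/10)·7 + (7/10)·3 + (1/5)·7 = 21/5
Highest expected payoff is 21/5, from a4.

a4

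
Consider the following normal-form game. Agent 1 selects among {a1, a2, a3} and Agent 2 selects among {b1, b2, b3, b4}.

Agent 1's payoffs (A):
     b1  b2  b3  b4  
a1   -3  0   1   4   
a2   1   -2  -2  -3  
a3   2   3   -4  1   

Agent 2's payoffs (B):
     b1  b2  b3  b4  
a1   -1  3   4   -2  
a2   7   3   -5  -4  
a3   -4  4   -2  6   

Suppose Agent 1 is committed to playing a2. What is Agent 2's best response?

With Agent 1 fixed at a2, Agent 2's payoffs are: b1 → 7, b2 → 3, b3 → -5, b4 → -4.
The maximum is 7, achieved by b1.

b1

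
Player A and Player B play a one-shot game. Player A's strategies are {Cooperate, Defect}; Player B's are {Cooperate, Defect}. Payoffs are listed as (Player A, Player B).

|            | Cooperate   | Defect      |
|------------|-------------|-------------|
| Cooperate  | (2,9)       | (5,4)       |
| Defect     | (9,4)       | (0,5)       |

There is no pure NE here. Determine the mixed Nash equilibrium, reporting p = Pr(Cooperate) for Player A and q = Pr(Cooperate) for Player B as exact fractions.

p = 1/6, q = 5/12

Each player's mixing probability is pinned down by making the *other* player indifferent.
Player B indifferent between Cooperate and Defect: p·9 + (1−p)·4 = p·4 + (1−p)·5 ⟹ 4 + 5p = 5 + (-1)p ⟹ p = 1/6.
Player A indifferent between Cooperate and Defect: q·2 + (1−q)·5 = q·9 + (1−q)·0 ⟹ 5 + (-3)q = 0 + 9q ⟹ q = 5/12.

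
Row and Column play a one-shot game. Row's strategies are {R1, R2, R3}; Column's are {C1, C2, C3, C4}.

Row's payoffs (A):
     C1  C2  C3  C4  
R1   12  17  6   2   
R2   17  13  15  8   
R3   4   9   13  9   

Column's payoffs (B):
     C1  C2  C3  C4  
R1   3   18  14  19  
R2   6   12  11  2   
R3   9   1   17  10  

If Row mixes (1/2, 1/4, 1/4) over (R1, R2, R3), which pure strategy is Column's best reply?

Compute Column's expected payoff from each pure strategy against the given mix.
C1: (1/2)·3 + (1/4)·6 + (1/4)·9 = 21/4
C2: (1/2)·18 + (1/4)·12 + (1/4)·1 = 49/4
C3: (1/2)·14 + (1/4)·11 + (1/4)·17 = 14
C4: (1/2)·19 + (1/4)·2 + (1/4)·10 = 25/2
Highest expected payoff is 14, from C3.

C3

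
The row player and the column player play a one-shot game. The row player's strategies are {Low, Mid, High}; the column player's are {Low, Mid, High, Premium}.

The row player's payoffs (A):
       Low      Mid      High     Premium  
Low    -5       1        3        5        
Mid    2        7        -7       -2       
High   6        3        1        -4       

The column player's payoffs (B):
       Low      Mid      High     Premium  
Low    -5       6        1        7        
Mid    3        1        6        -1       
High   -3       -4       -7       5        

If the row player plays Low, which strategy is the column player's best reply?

Premium

With the row player fixed at Low, the column player's payoffs are: Low → -5, Mid → 6, High → 1, Premium → 7.
The maximum is 7, achieved by Premium.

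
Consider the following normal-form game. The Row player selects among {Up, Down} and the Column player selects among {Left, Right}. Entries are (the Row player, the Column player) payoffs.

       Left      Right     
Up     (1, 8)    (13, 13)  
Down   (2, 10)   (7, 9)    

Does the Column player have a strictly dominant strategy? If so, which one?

Check whether one of the Column player's strategies beats all alternatives regardless of what the opponent does.
Left is not dominant: against Up, Right gives 13 > 8.
Right is not dominant: against Down, Left gives 10 > 9.
No single strategy is best against every opponent action.

None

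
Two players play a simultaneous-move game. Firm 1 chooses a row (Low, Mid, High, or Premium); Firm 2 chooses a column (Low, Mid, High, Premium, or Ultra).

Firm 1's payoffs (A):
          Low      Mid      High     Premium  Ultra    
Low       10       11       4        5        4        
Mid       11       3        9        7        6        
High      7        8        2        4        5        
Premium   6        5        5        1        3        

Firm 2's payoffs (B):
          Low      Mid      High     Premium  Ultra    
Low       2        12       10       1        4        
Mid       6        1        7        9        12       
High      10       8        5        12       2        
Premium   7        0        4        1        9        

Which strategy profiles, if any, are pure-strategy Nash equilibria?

(Low, Mid) and (Mid, Ultra)

A profile is a Nash equilibrium when each player is best-responding to the other.
Firm 1's best responses — vs Low: Mid (payoff 11); vs Mid: Low (payoff 11); vs High: Mid (payoff 9); vs Premium: Mid (payoff 7); vs Ultra: Mid (payoff 6).
Firm 2's best responses — vs Low: Mid (payoff 12); vs Mid: Ultra (payoff 12); vs High: Premium (payoff 12); vs Premium: Ultra (payoff 9).
Mutual best responses occur at (Low, Mid) and (Mid, Ultra); at each, neither player gains by switching.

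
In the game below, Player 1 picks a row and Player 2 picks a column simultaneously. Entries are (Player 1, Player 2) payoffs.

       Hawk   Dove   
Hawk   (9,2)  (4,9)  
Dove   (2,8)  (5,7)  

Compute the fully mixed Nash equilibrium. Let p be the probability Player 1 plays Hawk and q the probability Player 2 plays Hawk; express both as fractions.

p = 1/8, q = 1/8

In a mixed NE each player is indifferent between their pure strategies, so the opponent's mix sets the indifference.
Player 2 indifferent between Hawk and Dove: p·2 + (1−p)·8 = p·9 + (1−p)·7 ⟹ 8 + (-6)p = 7 + 2p ⟹ p = 1/8.
Player 1 indifferent between Hawk and Dove: q·9 + (1−q)·4 = q·2 + (1−q)·5 ⟹ 4 + 5q = 5 + (-3)q ⟹ q = 1/8.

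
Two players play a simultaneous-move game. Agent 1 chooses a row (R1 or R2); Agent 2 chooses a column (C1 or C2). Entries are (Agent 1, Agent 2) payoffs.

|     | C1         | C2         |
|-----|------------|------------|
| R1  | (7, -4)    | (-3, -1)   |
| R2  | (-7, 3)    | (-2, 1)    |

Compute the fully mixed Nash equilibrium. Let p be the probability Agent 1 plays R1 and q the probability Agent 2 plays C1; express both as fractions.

p = 2/5, q = 1/15

In a mixed NE each player is indifferent between their pure strategies, so the opponent's mix sets the indifference.
Agent 2 indifferent between C1 and C2: p·(-4) + (1−p)·3 = p·(-1) + (1−p)·1 ⟹ 3 + (-7)p = 1 + (-2)p ⟹ p = 2/5.
Agent 1 indifferent between R1 and R2: q·7 + (1−q)·(-3) = q·(-7) + (1−q)·(-2) ⟹ (-3) + 10q = (-2) + (-5)q ⟹ q = 1/15.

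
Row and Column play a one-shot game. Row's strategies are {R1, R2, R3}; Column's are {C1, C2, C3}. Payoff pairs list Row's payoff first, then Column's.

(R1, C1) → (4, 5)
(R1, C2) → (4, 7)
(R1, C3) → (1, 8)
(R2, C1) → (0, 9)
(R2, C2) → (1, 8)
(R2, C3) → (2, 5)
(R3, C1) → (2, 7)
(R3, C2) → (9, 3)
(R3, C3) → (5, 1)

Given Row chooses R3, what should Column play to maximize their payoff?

With Row fixed at R3, Column's payoffs are: C1 → 7, C2 → 3, C3 → 1.
The maximum is 7, achieved by C1.

C1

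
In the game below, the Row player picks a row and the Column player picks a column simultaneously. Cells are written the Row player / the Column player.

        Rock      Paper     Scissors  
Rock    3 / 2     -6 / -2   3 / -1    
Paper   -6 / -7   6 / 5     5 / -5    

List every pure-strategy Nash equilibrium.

Find each player's best response to every opponent strategy; NE are the intersections.
The Row player's best responses — vs Rock: Rock (payoff 3); vs Paper: Paper (payoff 6); vs Scissors: Paper (payoff 5).
The Column player's best responses — vs Rock: Rock (payoff 2); vs Paper: Paper (payoff 5).
Mutual best responses occur at (Rock, Rock) and (Paper, Paper); at each, neither player gains by switching.

(Rock, Rock) and (Paper, Paper)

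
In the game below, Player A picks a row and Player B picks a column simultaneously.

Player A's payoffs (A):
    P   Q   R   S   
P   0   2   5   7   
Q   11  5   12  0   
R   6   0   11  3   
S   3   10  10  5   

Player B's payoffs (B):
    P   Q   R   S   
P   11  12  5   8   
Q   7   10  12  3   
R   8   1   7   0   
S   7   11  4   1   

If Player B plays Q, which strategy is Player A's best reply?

With Player B fixed at Q, Player A's payoffs are: P → 2, Q → 5, R → 0, S → 10.
The maximum is 10, achieved by S.

S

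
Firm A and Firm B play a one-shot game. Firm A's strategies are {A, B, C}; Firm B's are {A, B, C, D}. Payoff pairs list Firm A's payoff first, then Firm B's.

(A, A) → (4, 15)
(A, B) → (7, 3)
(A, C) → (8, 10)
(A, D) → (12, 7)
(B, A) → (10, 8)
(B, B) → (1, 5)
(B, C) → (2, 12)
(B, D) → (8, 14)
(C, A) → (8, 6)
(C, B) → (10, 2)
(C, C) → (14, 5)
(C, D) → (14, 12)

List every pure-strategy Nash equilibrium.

Check mutual best responses: a cell is a NE iff neither player can gain by unilaterally deviating.
Firm A's best responses — vs A: B (payoff 10); vs B: C (payoff 10); vs C: C (payoff 14); vs D: C (payoff 14).
Firm B's best responses — vs A: A (payoff 15); vs B: D (payoff 14); vs C: D (payoff 12).
The only mutual best response is (C, D); neither player gains by switching there.

(C, D)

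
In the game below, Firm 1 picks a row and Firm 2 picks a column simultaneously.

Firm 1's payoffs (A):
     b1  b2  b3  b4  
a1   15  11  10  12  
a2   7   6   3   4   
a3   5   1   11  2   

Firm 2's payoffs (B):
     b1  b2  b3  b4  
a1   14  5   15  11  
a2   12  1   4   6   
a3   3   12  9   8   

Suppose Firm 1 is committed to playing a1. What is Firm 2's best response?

b3

With Firm 1 fixed at a1, Firm 2's payoffs are: b1 → 14, b2 → 5, b3 → 15, b4 → 11.
The maximum is 15, achieved by b3.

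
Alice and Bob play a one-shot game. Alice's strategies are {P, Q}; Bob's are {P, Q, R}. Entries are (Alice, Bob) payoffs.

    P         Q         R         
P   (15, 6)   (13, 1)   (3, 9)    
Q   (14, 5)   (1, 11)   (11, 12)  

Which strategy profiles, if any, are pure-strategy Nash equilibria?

A profile is a Nash equilibrium when each player is best-responding to the other.
Alice's best responses — vs P: P (payoff 15); vs Q: P (payoff 13); vs R: Q (payoff 11).
Bob's best responses — vs P: R (payoff 9); vs Q: R (payoff 12).
The only mutual best response is (Q, R); neither player gains by switching there.

(Q, R)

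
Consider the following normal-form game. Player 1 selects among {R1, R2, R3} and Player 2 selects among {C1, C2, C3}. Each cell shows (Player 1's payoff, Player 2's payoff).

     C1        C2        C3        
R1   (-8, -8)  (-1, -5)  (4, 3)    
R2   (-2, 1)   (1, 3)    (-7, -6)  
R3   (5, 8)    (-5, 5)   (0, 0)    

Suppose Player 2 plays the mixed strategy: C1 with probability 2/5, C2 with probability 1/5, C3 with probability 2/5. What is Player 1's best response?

Compute Player 1's expected payoff from each pure strategy against the given mix.
R1: (2/5)·(-8) + (1/5)·(-1) + (2/5)·4 = -9/5
R2: (2/5)·(-2) + (1/5)·1 + (2/5)·(-7) = -17/5
R3: (2/5)·5 + (1/5)·(-5) + (2/5)·0 = 1
Highest expected payoff is 1, from R3.

R3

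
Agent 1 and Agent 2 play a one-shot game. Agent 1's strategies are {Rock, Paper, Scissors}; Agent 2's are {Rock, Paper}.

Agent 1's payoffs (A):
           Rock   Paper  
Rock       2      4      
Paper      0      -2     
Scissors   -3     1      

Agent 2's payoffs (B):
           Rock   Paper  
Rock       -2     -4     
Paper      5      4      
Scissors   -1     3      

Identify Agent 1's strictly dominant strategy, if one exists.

Rock

Check whether one of Agent 1's strategies beats all alternatives regardless of what the opponent does.
Rock strictly dominates: vs Rock: 2 > each of {0, -3}; vs Paper: 4 > each of {-2, 1}.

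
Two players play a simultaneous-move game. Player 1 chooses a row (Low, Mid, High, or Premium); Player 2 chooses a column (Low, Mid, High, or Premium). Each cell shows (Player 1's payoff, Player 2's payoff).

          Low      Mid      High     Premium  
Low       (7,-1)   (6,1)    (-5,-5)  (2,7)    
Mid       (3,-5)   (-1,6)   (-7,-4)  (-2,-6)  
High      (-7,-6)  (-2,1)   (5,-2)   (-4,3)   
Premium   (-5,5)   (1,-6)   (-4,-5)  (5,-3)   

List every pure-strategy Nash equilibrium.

No pure-strategy Nash equilibrium

Find each player's best response to every opponent strategy; NE are the intersections.
Player 1's best responses — vs Low: Low (payoff 7); vs Mid: Low (payoff 6); vs High: High (payoff 5); vs Premium: Premium (payoff 5).
Player 2's best responses — vs Low: Premium (payoff 7); vs Mid: Mid (payoff 6); vs High: Premium (payoff 3); vs Premium: Low (payoff 5).
No cell has both players best-responding. For instance, Player 1's best reply to Mid is Low, but against Low Player 2 prefers Premium over Mid.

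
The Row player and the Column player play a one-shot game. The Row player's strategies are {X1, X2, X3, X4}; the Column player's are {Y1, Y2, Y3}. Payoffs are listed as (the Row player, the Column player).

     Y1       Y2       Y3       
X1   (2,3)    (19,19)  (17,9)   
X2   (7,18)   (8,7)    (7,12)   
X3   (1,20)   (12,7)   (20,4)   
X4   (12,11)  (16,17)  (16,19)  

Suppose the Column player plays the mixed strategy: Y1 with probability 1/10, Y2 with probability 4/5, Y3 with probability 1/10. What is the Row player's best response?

Compute the Row player's expected payoff from each pure strategy against the given mix.
X1: (1/10)·2 + (4/5)·19 + (1/10)·17 = 171/10
X2: (1/10)·7 + (4/5)·8 + (1/10)·7 = 39/5
X3: (1/10)·1 + (4/5)·12 + (1/10)·20 = 117/10
X4: (1/10)·12 + (4/5)·16 + (1/10)·16 = 78/5
Highest expected payoff is 171/10, from X1.

X1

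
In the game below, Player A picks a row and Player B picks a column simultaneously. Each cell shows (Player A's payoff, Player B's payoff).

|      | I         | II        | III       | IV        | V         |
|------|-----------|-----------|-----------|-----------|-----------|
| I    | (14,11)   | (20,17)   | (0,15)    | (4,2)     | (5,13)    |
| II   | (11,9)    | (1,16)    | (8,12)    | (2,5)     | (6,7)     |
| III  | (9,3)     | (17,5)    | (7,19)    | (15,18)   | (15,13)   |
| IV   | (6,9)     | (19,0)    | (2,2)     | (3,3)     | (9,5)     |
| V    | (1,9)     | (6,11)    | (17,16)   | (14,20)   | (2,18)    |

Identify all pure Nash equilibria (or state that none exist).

(I, II)

Find each player's best response to every opponent strategy; NE are the intersections.
Player A's best responses — vs I: I (payoff 14); vs II: I (payoff 20); vs III: V (payoff 17); vs IV: III (payoff 15); vs V: III (payoff 15).
Player B's best responses — vs I: II (payoff 17); vs II: II (payoff 16); vs III: III (payoff 19); vs IV: I (payoff 9); vs V: IV (payoff 20).
The only mutual best response is (I, II); neither player gains by switching there.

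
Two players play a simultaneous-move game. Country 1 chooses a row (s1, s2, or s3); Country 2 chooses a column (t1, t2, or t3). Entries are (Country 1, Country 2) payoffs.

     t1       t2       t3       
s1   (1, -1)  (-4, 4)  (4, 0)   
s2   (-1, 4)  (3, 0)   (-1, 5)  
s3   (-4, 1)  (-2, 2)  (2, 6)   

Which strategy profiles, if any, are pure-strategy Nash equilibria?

No pure-strategy Nash equilibrium

A profile is a Nash equilibrium when each player is best-responding to the other.
Country 1's best responses — vs t1: s1 (payoff 1); vs t2: s2 (payoff 3); vs t3: s1 (payoff 4).
Country 2's best responses — vs s1: t2 (payoff 4); vs s2: t3 (payoff 5); vs s3: t3 (payoff 6).
No cell has both players best-responding. For instance, Country 1's best reply to t2 is s2, but against s2 Country 2 prefers t3 over t2.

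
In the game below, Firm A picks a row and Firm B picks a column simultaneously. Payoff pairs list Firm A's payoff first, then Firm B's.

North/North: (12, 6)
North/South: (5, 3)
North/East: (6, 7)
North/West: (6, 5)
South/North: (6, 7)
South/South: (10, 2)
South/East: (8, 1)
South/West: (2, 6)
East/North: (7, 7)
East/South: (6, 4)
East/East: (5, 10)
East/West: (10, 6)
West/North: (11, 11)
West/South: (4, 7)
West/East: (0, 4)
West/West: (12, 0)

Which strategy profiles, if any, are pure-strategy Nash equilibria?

A profile is a Nash equilibrium when each player is best-responding to the other.
Firm A's best responses — vs North: North (payoff 12); vs South: South (payoff 10); vs East: South (payoff 8); vs West: West (payoff 12).
Firm B's best responses — vs North: East (payoff 7); vs South: North (payoff 7); vs East: East (payoff 10); vs West: North (payoff 11).
No cell has both players best-responding. For instance, Firm A's best reply to South is South, but against South Firm B prefers North over South.

No pure-strategy Nash equilibrium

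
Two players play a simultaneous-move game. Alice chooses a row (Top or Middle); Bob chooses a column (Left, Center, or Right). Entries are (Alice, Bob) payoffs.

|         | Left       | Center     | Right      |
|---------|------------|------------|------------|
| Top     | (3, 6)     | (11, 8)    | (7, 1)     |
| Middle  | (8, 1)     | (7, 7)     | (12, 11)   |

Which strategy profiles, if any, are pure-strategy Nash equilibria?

(Top, Center) and (Middle, Right)

Find each player's best response to every opponent strategy; NE are the intersections.
Alice's best responses — vs Left: Middle (payoff 8); vs Center: Top (payoff 11); vs Right: Middle (payoff 12).
Bob's best responses — vs Top: Center (payoff 8); vs Middle: Right (payoff 11).
Mutual best responses occur at (Top, Center) and (Middle, Right); at each, neither player gains by switching.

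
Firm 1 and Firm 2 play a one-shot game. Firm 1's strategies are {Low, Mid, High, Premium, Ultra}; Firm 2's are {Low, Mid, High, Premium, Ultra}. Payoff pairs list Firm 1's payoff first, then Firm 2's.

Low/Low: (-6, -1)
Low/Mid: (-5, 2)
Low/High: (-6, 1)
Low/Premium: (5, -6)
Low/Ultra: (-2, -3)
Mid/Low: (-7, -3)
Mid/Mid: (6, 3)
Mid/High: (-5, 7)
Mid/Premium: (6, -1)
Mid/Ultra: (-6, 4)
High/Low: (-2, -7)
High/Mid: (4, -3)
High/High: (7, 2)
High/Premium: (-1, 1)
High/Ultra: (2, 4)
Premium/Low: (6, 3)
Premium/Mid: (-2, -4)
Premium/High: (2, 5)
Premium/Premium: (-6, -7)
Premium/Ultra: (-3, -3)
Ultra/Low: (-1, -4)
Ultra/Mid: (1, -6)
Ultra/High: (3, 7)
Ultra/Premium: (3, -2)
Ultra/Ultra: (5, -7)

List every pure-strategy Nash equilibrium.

A profile is a Nash equilibrium when each player is best-responding to the other.
Firm 1's best responses — vs Low: Premium (payoff 6); vs Mid: Mid (payoff 6); vs High: High (payoff 7); vs Premium: Mid (payoff 6); vs Ultra: Ultra (payoff 5).
Firm 2's best responses — vs Low: Mid (payoff 2); vs Mid: High (payoff 7); vs High: Ultra (payoff 4); vs Premium: High (payoff 5); vs Ultra: High (payoff 7).
No cell has both players best-responding. For instance, Firm 1's best reply to Premium is Mid, but against Mid Firm 2 prefers High over Premium.

There is no pure-strategy Nash equilibrium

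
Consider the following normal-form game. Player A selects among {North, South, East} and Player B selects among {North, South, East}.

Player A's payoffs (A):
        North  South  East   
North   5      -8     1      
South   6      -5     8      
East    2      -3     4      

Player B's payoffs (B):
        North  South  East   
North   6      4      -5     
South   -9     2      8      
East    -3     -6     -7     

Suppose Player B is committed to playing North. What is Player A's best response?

South

With Player B fixed at North, Player A's payoffs are: North → 5, South → 6, East → 2.
The maximum is 6, achieved by South.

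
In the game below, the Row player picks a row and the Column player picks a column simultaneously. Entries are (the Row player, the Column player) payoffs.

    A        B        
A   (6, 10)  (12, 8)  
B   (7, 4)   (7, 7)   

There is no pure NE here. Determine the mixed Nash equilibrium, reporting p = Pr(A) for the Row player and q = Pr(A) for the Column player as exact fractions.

Each player's mixing probability is pinned down by making the *other* player indifferent.
The Column player indifferent between A and B: p·10 + (1−p)·4 = p·8 + (1−p)·7 ⟹ 4 + 6p = 7 + 1p ⟹ p = 3/5.
The Row player indifferent between A and B: q·6 + (1−q)·12 = q·7 + (1−q)·7 ⟹ 12 + (-6)q = 7 + 0q ⟹ q = 5/6.

p = 3/5, q = 5/6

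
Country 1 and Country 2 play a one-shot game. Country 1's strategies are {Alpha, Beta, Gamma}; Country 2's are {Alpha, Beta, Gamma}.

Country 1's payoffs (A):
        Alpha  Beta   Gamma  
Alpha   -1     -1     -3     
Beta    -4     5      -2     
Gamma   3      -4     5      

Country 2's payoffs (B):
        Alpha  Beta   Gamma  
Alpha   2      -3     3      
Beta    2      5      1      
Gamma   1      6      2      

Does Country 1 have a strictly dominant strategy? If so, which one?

Check whether one of Country 1's strategies beats all alternatives regardless of what the opponent does.
Alpha is not dominant: against Alpha, Gamma gives 3 > -1.
Beta is not dominant: against Alpha, Alpha gives -1 > -4.
Gamma is not dominant: against Beta, Alpha gives -1 > -4.
No single strategy is best against every opponent action.

None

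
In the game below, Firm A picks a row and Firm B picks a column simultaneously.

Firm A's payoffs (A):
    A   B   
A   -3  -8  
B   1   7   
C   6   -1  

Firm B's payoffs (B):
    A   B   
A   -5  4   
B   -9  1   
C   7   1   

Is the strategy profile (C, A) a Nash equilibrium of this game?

Yes

Holding Firm B at A: Firm A gets 6 from C, versus -3 from A, 1 from B. No profitable deviation for Firm A.
Holding Firm A at C: Firm B gets 7 from A, versus 1 from B. No profitable deviation for Firm B either.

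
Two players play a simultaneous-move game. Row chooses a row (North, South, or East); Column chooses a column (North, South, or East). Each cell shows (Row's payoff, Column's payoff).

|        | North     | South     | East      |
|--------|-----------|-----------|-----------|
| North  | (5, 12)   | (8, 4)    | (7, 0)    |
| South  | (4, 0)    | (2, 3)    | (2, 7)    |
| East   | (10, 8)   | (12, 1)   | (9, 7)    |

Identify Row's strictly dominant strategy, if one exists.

East

A strategy is strictly dominant if it gives Row a strictly higher payoff than every other strategy, against every choice by the opponent.
East strictly dominates: vs North: 10 > each of {5, 4}; vs South: 12 > each of {8, 2}; vs East: 9 > each of {7, 2}.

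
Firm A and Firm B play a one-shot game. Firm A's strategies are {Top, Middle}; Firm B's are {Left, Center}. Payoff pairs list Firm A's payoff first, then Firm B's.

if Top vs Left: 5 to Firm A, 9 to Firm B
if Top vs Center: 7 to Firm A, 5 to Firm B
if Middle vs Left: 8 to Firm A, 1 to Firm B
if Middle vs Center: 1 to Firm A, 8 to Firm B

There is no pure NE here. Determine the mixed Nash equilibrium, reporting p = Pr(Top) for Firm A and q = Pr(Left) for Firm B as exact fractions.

p = 7/11, q = 2/3

Each player's mixing probability is pinned down by making the *other* player indifferent.
Firm B indifferent between Left and Center: p·9 + (1−p)·1 = p·5 + (1−p)·8 ⟹ 1 + 8p = 8 + (-3)p ⟹ p = 7/11.
Firm A indifferent between Top and Middle: q·5 + (1−q)·7 = q·8 + (1−q)·1 ⟹ 7 + (-2)q = 1 + 7q ⟹ q = 2/3.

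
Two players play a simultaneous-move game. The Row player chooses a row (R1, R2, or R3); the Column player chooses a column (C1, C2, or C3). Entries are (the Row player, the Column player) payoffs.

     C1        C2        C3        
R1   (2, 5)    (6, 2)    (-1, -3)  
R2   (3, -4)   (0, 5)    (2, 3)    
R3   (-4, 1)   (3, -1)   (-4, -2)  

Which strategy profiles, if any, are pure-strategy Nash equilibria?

A profile is a Nash equilibrium when each player is best-responding to the other.
The Row player's best responses — vs C1: R2 (payoff 3); vs C2: R1 (payoff 6); vs C3: R2 (payoff 2).
The Column player's best responses — vs R1: C1 (payoff 5); vs R2: C2 (payoff 5); vs R3: C1 (payoff 1).
No cell has both players best-responding. For instance, the Row player's best reply to C2 is R1, but against R1 the Column player prefers C1 over C2.

None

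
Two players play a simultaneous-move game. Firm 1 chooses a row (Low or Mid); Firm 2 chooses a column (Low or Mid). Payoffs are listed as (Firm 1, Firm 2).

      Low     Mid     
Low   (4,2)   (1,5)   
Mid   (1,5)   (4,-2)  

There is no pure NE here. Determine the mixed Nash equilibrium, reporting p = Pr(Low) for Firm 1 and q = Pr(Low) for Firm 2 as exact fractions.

Each player's mixing probability is pinned down by making the *other* player indifferent.
Firm 2 indifferent between Low and Mid: p·2 + (1−p)·5 = p·5 + (1−p)·(-2) ⟹ 5 + (-3)p = (-2) + 7p ⟹ p = 7/10.
Firm 1 indifferent between Low and Mid: q·4 + (1−q)·1 = q·1 + (1−q)·4 ⟹ 1 + 3q = 4 + (-3)q ⟹ q = 1/2.

p = 7/10, q = 1/2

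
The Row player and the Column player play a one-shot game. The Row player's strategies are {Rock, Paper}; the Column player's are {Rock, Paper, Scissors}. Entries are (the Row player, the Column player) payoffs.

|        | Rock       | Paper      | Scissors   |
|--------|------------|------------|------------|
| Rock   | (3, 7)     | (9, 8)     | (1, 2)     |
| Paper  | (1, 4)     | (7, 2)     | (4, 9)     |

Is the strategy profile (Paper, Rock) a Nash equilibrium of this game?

No

Holding the Column player at Rock: the Row player gets 1 from Paper but could get 3 by switching to Rock. The Row player has a profitable deviation.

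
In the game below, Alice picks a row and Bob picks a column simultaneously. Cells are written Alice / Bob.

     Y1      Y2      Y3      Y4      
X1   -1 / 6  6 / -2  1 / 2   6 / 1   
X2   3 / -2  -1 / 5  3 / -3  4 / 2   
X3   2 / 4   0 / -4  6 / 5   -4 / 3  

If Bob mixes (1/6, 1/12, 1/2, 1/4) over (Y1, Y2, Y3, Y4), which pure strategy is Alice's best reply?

Alice's best reply maximizes expected payoff against the mix.
X1: (1/6)·(-1) + (1/12)·6 + (1/2)·1 + (1/4)·6 = 7/3
X2: (1/6)·3 + (1/12)·(-1) + (1/2)·3 + (1/4)·4 = 35/12
X3: (1/6)·2 + (1/12)·0 + (1/2)·6 + (1/4)·(-4) = 7/3
Highest expected payoff is 35/12, from X2.

X2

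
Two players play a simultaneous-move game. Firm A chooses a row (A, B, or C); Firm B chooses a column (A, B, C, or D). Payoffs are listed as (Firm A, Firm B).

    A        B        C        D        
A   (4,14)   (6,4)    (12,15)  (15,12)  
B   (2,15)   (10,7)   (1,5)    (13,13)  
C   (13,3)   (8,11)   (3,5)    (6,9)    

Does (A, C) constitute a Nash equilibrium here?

Holding Firm B at C: Firm A gets 12 from A, versus 1 from B, 3 from C. No profitable deviation for Firm A.
Holding Firm A at A: Firm B gets 15 from C, versus 14 from A, 4 from B, 12 from D. No profitable deviation for Firm B either.

Yes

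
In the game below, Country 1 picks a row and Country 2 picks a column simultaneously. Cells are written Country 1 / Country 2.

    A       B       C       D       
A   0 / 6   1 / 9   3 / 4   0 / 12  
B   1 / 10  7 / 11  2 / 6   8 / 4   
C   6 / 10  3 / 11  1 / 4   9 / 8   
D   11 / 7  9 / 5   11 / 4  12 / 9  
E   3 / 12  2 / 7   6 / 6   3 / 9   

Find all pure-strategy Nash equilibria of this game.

(D, D)

Check mutual best responses: a cell is a NE iff neither player can gain by unilaterally deviating.
Country 1's best responses — vs A: D (payoff 11); vs B: D (payoff 9); vs C: D (payoff 11); vs D: D (payoff 12).
Country 2's best responses — vs A: D (payoff 12); vs B: B (payoff 11); vs C: B (payoff 11); vs D: D (payoff 9); vs E: A (payoff 12).
The only mutual best response is (D, D); neither player gains by switching there.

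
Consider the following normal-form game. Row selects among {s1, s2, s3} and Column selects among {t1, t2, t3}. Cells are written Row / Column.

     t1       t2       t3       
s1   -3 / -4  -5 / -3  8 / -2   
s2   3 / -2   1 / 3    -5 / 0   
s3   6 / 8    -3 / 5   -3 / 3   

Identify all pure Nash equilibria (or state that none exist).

(s1, t3), (s2, t2), and (s3, t1)

A profile is a Nash equilibrium when each player is best-responding to the other.
Row's best responses — vs t1: s3 (payoff 6); vs t2: s2 (payoff 1); vs t3: s1 (payoff 8).
Column's best responses — vs s1: t3 (payoff -2); vs s2: t2 (payoff 3); vs s3: t1 (payoff 8).
Mutual best responses occur at (s1, t3), (s2, t2), and (s3, t1); at each, neither player gains by switching.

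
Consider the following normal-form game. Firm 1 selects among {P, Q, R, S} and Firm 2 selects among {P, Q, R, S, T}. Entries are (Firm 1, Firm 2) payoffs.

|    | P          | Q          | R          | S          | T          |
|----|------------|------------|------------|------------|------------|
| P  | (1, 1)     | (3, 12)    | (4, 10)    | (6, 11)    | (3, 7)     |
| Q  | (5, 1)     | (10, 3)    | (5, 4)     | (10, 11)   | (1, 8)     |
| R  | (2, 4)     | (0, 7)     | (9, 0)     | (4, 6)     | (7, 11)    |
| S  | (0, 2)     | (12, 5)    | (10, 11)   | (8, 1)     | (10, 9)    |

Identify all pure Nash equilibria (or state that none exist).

(Q, S) and (S, R)

Check mutual best responses: a cell is a NE iff neither player can gain by unilaterally deviating.
Firm 1's best responses — vs P: Q (payoff 5); vs Q: S (payoff 12); vs R: S (payoff 10); vs S: Q (payoff 10); vs T: S (payoff 10).
Firm 2's best responses — vs P: Q (payoff 12); vs Q: S (payoff 11); vs R: T (payoff 11); vs S: R (payoff 11).
Mutual best responses occur at (Q, S) and (S, R); at each, neither player gains by switching.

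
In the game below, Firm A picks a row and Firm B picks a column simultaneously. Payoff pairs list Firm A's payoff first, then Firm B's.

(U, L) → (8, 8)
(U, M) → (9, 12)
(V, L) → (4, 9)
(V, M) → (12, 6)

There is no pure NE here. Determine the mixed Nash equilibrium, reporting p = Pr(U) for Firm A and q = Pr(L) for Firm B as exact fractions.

p = 3/7, q = 3/7

In a mixed NE each player is indifferent between their pure strategies, so the opponent's mix sets the indifference.
Firm B indifferent between L and M: p·8 + (1−p)·9 = p·12 + (1−p)·6 ⟹ 9 + (-1)p = 6 + 6p ⟹ p = 3/7.
Firm A indifferent between U and V: q·8 + (1−q)·9 = q·4 + (1−q)·12 ⟹ 9 + (-1)q = 12 + (-8)q ⟹ q = 3/7.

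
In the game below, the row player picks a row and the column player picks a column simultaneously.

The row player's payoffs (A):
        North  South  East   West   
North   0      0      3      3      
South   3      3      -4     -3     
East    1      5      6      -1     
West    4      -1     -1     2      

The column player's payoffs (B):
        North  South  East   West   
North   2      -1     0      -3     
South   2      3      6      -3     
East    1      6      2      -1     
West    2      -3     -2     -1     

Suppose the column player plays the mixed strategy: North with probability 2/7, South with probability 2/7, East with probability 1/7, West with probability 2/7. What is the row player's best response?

East

Compute the row player's expected payoff from each pure strategy against the given mix.
North: (2/7)·0 + (2/7)·0 + (1/7)·3 + (2/7)·3 = 9/7
South: (2/7)·3 + (2/7)·3 + (1/7)·(-4) + (2/7)·(-3) = 2/7
East: (2/7)·1 + (2/7)·5 + (1/7)·6 + (2/7)·(-1) = 16/7
West: (2/7)·4 + (2/7)·(-1) + (1/7)·(-1) + (2/7)·2 = 9/7
Highest expected payoff is 16/7, from East.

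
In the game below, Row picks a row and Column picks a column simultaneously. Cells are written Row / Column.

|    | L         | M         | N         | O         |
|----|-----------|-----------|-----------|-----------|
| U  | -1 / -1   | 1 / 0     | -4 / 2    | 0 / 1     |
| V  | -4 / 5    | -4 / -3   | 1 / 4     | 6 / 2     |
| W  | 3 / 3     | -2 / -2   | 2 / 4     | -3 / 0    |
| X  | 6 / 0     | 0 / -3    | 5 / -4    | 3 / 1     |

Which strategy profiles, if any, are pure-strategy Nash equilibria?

A profile is a Nash equilibrium when each player is best-responding to the other.
Row's best responses — vs L: X (payoff 6); vs M: U (payoff 1); vs N: X (payoff 5); vs O: V (payoff 6).
Column's best responses — vs U: N (payoff 2); vs V: L (payoff 5); vs W: N (payoff 4); vs X: O (payoff 1).
No cell has both players best-responding. For instance, Row's best reply to N is X, but against X Column prefers O over N.

No pure-strategy Nash equilibrium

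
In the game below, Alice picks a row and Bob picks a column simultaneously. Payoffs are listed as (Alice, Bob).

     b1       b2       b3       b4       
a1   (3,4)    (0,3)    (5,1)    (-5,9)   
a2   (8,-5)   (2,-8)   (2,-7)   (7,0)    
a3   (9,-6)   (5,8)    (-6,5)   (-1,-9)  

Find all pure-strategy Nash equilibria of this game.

A profile is a Nash equilibrium when each player is best-responding to the other.
Alice's best responses — vs b1: a3 (payoff 9); vs b2: a3 (payoff 5); vs b3: a1 (payoff 5); vs b4: a2 (payoff 7).
Bob's best responses — vs a1: b4 (payoff 9); vs a2: b4 (payoff 0); vs a3: b2 (payoff 8).
Mutual best responses occur at (a2, b4) and (a3, b2); at each, neither player gains by switching.

(a2, b4) and (a3, b2)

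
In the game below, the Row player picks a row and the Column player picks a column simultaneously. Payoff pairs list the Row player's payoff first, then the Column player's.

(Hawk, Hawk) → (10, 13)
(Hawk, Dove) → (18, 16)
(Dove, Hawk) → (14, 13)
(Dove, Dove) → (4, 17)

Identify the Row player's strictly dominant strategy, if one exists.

A strategy is strictly dominant if it gives the Row player a strictly higher payoff than every other strategy, against every choice by the opponent.
Hawk is not dominant: against Hawk, Dove gives 14 > 10.
Dove is not dominant: against Dove, Hawk gives 18 > 4.
No single strategy is best against every opponent action.

No strictly dominant strategy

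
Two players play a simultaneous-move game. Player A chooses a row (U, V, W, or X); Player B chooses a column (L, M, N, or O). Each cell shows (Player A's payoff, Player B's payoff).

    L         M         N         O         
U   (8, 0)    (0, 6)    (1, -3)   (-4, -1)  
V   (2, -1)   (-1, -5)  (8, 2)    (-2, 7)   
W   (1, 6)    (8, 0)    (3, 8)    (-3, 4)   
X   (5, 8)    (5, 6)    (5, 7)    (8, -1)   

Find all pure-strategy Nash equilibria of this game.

There is no pure-strategy Nash equilibrium

Find each player's best response to every opponent strategy; NE are the intersections.
Player A's best responses — vs L: U (payoff 8); vs M: W (payoff 8); vs N: V (payoff 8); vs O: X (payoff 8).
Player B's best responses — vs U: M (payoff 6); vs V: O (payoff 7); vs W: N (payoff 8); vs X: L (payoff 8).
No cell has both players best-responding. For instance, Player A's best reply to N is V, but against V Player B prefers O over N.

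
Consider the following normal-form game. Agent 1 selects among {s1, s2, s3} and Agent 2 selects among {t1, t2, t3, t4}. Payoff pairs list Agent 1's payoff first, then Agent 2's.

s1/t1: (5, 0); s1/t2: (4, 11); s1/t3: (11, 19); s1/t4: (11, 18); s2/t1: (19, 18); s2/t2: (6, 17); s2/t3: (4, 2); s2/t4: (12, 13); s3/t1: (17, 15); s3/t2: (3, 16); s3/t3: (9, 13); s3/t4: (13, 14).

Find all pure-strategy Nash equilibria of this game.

(s1, t3) and (s2, t1)

Check mutual best responses: a cell is a NE iff neither player can gain by unilaterally deviating.
Agent 1's best responses — vs t1: s2 (payoff 19); vs t2: s2 (payoff 6); vs t3: s1 (payoff 11); vs t4: s3 (payoff 13).
Agent 2's best responses — vs s1: t3 (payoff 19); vs s2: t1 (payoff 18); vs s3: t2 (payoff 16).
Mutual best responses occur at (s1, t3) and (s2, t1); at each, neither player gains by switching.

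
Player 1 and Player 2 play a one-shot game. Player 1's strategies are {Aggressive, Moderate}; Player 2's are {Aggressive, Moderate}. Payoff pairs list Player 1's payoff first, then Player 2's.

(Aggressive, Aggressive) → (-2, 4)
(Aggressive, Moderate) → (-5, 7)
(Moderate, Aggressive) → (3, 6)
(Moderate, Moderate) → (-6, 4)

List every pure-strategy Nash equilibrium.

(Aggressive, Moderate) and (Moderate, Aggressive)

Find each player's best response to every opponent strategy; NE are the intersections.
Player 1's best responses — vs Aggressive: Moderate (payoff 3); vs Moderate: Aggressive (payoff -5).
Player 2's best responses — vs Aggressive: Moderate (payoff 7); vs Moderate: Aggressive (payoff 6).
Mutual best responses occur at (Aggressive, Moderate) and (Moderate, Aggressive); at each, neither player gains by switching.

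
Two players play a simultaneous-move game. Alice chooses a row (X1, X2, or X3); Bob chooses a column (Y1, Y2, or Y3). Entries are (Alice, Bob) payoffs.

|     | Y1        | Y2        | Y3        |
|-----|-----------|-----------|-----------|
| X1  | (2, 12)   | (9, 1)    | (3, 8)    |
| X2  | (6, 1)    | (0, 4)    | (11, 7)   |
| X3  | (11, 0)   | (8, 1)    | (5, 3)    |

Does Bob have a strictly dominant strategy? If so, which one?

A strategy is strictly dominant if it gives Bob a strictly higher payoff than every other strategy, against every choice by the opponent.
Y1 is not dominant: against X2, Y2 gives 4 > 1.
Y2 is not dominant: against X1, Y1 gives 12 > 1.
Y3 is not dominant: against X1, Y1 gives 12 > 8.
No single strategy is best against every opponent action.

No strictly dominant strategy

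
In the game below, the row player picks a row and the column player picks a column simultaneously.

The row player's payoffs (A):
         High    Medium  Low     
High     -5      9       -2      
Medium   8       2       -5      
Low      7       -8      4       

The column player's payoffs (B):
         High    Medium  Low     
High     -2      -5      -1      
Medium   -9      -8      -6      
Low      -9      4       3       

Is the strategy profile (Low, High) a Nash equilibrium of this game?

Holding the column player at High: the row player gets 7 from Low but could get 8 by switching to Medium. The row player has a profitable deviation.

No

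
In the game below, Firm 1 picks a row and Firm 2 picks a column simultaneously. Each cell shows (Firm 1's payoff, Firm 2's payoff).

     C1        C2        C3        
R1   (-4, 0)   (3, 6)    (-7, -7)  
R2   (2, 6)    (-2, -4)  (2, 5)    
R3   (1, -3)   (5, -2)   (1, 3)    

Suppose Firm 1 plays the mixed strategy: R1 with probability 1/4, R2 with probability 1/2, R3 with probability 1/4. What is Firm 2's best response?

Firm 2's best reply maximizes expected payoff against the mix.
C1: (1/4)·0 + (1/2)·6 + (1/4)·(-3) = 9/4
C2: (1/4)·6 + (1/2)·(-4) + (1/4)·(-2) = -1
C3: (1/4)·(-7) + (1/2)·5 + (1/4)·3 = 3/2
Highest expected payoff is 9/4, from C1.

C1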